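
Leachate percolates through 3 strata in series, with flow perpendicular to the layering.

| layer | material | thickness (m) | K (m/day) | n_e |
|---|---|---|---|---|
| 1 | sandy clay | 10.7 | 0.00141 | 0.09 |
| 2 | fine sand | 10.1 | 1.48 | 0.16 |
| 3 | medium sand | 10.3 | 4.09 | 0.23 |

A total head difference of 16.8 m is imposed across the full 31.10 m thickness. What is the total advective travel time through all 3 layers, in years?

6.13

With flow normal to the layers, continuity requires the same specific discharge q through every layer.
Σ(b_i/K_i) = 10.7/0.00141 + 10.1/1.48 + 10.3/4.09 = 7598 d.
q = Δh / Σ(b_i/K_i) = 16.8 / 7598 = 0.002211 m/day.
In each layer the seepage velocity is v_i = q/n_i, so the layer transit time is t_i = b_i·n_i / q:
  layer 1 (sandy clay): t_1 = 10.7 × 0.09 / 0.002211 = 435.5 d
  layer 2 (fine sand): t_2 = 10.1 × 0.16 / 0.002211 = 730.9 d
  layer 3 (medium sand): t_3 = 10.3 × 0.23 / 0.002211 = 1071 d
Total t = Σ t_i = 2238 days = 6.127 years.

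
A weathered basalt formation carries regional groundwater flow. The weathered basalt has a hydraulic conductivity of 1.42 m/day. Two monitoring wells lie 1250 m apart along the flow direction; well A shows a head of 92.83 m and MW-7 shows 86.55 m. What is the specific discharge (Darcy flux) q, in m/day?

0.00713

Hydraulic gradient i = (92.83 − 86.55) / 1250 = 6.28 / 1250 = 0.005024.
Specific discharge q = K · i = 1.420 × 0.005024 = 0.007134 m/day.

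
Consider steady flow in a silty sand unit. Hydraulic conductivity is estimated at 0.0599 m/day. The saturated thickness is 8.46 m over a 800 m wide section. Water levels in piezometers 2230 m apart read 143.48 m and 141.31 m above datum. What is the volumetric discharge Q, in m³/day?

0.394

Cross-sectional area A = 800 × 8.46 = 6768 m².
Hydraulic gradient i = (143.48 − 141.31) / 2230 = 2.17 / 2230 = 0.0009731.
Darcy's law: Q = K · A · i = 0.05990 × 6768 × 0.0009731 = 0.3945 m³/day.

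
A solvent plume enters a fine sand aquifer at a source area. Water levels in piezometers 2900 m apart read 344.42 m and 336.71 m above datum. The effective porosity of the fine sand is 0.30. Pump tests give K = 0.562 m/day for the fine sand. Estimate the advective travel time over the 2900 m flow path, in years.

Hydraulic gradient i = (344.42 − 336.71) / 2900 = 7.71 / 2900 = 0.002659.
Darcy flux q = K · i = 0.5620 × 0.002659 = 0.001494 m/day.
Seepage velocity v = q / n_e = 0.001494 / 0.30 = 0.004980 m/day.
Travel time t = L / v = 2900 / 0.004980 = 5.823e+05 days = 1594 years.

1590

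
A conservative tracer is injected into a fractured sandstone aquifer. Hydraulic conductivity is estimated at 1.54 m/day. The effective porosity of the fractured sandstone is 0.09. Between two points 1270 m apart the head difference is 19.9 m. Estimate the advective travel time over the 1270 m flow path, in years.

13.0

Hydraulic gradient i = Δh / L = 19.9 / 1270 = 0.01567.
Darcy flux q = K · i = 1.540 × 0.01567 = 0.02413 m/day.
Seepage velocity v = q / n_e = 0.02413 / 0.09 = 0.2681 m/day.
Travel time t = L / v = 1270 / 0.2681 = 4737 days = 12.97 years.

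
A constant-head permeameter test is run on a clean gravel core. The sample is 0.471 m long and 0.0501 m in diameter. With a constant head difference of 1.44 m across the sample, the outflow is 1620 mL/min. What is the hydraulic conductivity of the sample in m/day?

387

Cross-sectional area A = π·(d/2)² = π × (0.0501/2)² = 0.001971 m².
Convert discharge: 1620 mL/min = 2.700e-05 m³/s.
Darcy's law rearranged: K = Q·L / (A·Δh) = 2.700e-05 × 0.471 / (0.001971 × 1.44) = 0.004480 m/s = 387.1 m/day.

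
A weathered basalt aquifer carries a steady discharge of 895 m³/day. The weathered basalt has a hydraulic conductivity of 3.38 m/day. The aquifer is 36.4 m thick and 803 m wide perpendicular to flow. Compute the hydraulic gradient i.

0.00906

Cross-sectional area A = 803 × 36.4 = 29229 m².
From Q = K·A·i, i = Q / (K·A) = 895 / (3.380 × 29229) = 0.009059.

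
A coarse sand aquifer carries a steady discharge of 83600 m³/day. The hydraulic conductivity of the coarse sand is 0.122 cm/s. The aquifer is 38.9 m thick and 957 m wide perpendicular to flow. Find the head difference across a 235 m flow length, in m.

Convert K: 0.122 cm/s × 864 = 105.4 m/day.
Cross-sectional area A = 957 × 38.9 = 37227 m².
From Q = K·A·i, i = Q / (K·A) = 83600 / (105.4 × 37227) = 0.02130.
Head loss Δh = i · L = 0.02130 × 235 = 5.007 m.

5.01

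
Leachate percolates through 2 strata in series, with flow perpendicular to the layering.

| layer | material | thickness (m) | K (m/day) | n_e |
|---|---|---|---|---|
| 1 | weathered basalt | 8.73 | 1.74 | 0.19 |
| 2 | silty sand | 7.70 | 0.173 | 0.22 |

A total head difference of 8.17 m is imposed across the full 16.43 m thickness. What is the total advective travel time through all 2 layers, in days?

With flow normal to the layers, continuity requires the same specific discharge q through every layer.
Σ(b_i/K_i) = 8.73/1.74 + 7.70/0.173 = 49.53 d.
q = Δh / Σ(b_i/K_i) = 8.17 / 49.53 = 0.1650 m/day.
In each layer the seepage velocity is v_i = q/n_i, so the layer transit time is t_i = b_i·n_i / q:
  layer 1 (weathered basalt): t_1 = 8.73 × 0.19 / 0.1650 = 10.05 d
  layer 2 (silty sand): t_2 = 7.70 × 0.22 / 0.1650 = 10.27 d
Total t = Σ t_i = 20.32 days.

20.3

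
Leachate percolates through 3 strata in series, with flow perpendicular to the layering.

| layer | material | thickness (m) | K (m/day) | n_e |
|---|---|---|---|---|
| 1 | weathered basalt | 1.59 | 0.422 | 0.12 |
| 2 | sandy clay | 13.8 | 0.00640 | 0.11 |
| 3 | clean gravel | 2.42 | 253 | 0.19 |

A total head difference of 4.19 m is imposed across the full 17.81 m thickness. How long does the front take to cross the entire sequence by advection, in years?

3.06

With flow normal to the layers, continuity requires the same specific discharge q through every layer.
Σ(b_i/K_i) = 1.59/0.422 + 13.8/0.00640 + 2.42/253 = 2160 d.
q = Δh / Σ(b_i/K_i) = 4.19 / 2160 = 0.001940 m/day.
In each layer the seepage velocity is v_i = q/n_i, so the layer transit time is t_i = b_i·n_i / q:
  layer 1 (weathered basalt): t_1 = 1.59 × 0.12 / 0.001940 = 98.36 d
  layer 2 (sandy clay): t_2 = 13.8 × 0.11 / 0.001940 = 782.6 d
  layer 3 (clean gravel): t_3 = 2.42 × 0.19 / 0.001940 = 237.0 d
Total t = Σ t_i = 1118 days = 3.061 years.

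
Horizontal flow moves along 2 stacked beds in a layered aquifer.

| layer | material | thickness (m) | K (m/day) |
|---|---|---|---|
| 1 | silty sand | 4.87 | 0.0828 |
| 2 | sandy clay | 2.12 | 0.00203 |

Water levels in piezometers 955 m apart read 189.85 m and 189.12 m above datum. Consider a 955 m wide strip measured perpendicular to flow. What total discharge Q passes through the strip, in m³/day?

0.298

Flow is parallel to layering, so each bed carries its own Darcy discharge and the transmissivities add.
Σ(K_i·b_i) = 0.0828×4.87 + 0.00203×2.12 = 0.4075 m²/day.
Hydraulic gradient i = (189.85 − 189.12) / 955 = 0.73 / 955 = 0.0007644.
Q = Σ(K_i·b_i) · W · i = 0.4075 × 955 × 0.0007644 = 0.2975 m³/day.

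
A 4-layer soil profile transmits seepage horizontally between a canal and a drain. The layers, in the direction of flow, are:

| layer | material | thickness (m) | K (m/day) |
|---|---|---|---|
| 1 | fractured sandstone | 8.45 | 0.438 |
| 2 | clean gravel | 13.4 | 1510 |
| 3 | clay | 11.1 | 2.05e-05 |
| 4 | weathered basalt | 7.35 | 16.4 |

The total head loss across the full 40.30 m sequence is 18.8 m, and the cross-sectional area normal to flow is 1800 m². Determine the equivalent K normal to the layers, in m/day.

Flow is perpendicular to layering, so the layers act in series and the equivalent K is the thickness-weighted harmonic mean.
Total thickness L = 8.45 + 13.4 + 11.1 + 7.35 = 40.30 m.
Σ(b_i/K_i) = 8.45/0.438 + 13.4/1510 + 11.1/2.05e-05 + 7.35/16.4 = 5.415e+05 d.
K_eq = L / Σ(b_i/K_i) = 40.30 / 5.415e+05 = 7.443e-05 m/day.

7.44e-05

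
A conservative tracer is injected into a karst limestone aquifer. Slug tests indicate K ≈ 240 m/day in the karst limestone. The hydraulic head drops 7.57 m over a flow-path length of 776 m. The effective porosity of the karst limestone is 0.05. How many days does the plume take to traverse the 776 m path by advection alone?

16.6

Hydraulic gradient i = Δh / L = 7.57 / 776 = 0.009755.
Darcy flux q = K · i = 240.0 × 0.009755 = 2.341 m/day.
Seepage velocity v = q / n_e = 2.341 / 0.05 = 46.82 m/day.
Travel time t = L / v = 776 / 46.82 = 16.57 days.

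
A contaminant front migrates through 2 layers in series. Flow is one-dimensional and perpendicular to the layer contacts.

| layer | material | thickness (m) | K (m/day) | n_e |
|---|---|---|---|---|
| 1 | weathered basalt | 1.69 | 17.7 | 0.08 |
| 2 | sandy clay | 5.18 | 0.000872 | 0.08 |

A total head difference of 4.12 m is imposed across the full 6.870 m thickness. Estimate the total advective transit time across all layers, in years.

2.17

With flow normal to the layers, continuity requires the same specific discharge q through every layer.
Σ(b_i/K_i) = 1.69/17.7 + 5.18/0.000872 = 5940 d.
q = Δh / Σ(b_i/K_i) = 4.12 / 5940 = 0.0006935 m/day.
In each layer the seepage velocity is v_i = q/n_i, so the layer transit time is t_i = b_i·n_i / q:
  layer 1 (weathered basalt): t_1 = 1.69 × 0.08 / 0.0006935 = 194.9 d
  layer 2 (sandy clay): t_2 = 5.18 × 0.08 / 0.0006935 = 597.5 d
Total t = Σ t_i = 792.4 days = 2.170 years.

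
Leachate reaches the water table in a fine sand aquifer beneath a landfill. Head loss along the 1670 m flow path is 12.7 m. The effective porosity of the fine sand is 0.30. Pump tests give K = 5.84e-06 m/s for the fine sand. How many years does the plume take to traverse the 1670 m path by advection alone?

357

Convert K: 5.84e-06 m/s × 86400 = 0.5046 m/day.
Hydraulic gradient i = Δh / L = 12.7 / 1670 = 0.007605.
Darcy flux q = K · i = 0.5046 × 0.007605 = 0.003837 m/day.
Seepage velocity v = q / n_e = 0.003837 / 0.30 = 0.01279 m/day.
Travel time t = L / v = 1670 / 0.01279 = 1.306e+05 days = 357.5 years.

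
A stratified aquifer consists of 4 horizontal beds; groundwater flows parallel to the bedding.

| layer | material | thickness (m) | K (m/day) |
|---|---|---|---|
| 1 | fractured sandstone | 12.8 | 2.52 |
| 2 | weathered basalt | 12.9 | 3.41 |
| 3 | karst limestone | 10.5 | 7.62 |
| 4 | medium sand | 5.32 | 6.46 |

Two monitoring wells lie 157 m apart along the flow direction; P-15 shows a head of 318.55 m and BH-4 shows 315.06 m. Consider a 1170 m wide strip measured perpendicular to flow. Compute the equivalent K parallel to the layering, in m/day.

4.59

Flow is parallel to layering, so each bed carries its own Darcy discharge and the transmissivities add.
Σ(K_i·b_i) = 2.52×12.8 + 3.41×12.9 + 7.62×10.5 + 6.46×5.32 = 190.6 m²/day.
Total thickness b = 41.52 m, so K_eq = Σ(K_i·b_i)/b = 4.591 m/day.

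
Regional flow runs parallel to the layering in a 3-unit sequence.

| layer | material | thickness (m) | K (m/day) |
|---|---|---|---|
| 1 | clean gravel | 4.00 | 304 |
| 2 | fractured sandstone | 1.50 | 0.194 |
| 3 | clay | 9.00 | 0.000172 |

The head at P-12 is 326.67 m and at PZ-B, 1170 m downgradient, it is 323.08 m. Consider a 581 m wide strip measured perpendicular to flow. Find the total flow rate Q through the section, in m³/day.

Flow is parallel to layering, so each bed carries its own Darcy discharge and the transmissivities add.
Σ(K_i·b_i) = 304×4.00 + 0.194×1.50 + 0.000172×9.00 = 1216 m²/day.
Hydraulic gradient i = (326.67 − 323.08) / 1170 = 3.59 / 1170 = 0.003068.
Q = Σ(K_i·b_i) · W · i = 1216 × 581 × 0.003068 = 2168 m³/day.

2170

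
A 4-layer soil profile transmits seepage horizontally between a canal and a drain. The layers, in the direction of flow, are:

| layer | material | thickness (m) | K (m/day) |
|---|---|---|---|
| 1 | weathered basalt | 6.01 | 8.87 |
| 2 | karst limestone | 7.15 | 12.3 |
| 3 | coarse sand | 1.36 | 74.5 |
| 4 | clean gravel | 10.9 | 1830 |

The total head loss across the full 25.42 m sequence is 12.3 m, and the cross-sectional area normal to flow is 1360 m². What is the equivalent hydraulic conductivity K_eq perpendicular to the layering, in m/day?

Flow is perpendicular to layering, so the layers act in series and the equivalent K is the thickness-weighted harmonic mean.
Total thickness L = 6.01 + 7.15 + 1.36 + 10.9 = 25.42 m.
Σ(b_i/K_i) = 6.01/8.87 + 7.15/12.3 + 1.36/74.5 + 10.9/1830 = 1.283 d.
K_eq = L / Σ(b_i/K_i) = 25.42 / 1.283 = 19.81 m/day.

19.8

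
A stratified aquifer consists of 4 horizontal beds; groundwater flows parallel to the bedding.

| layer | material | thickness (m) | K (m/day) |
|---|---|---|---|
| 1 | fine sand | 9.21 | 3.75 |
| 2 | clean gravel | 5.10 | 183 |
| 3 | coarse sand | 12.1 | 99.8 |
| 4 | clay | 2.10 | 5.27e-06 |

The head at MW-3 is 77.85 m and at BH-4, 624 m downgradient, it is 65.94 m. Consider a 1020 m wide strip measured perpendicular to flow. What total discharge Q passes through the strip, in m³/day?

Flow is parallel to layering, so each bed carries its own Darcy discharge and the transmissivities add.
Σ(K_i·b_i) = 3.75×9.21 + 183×5.10 + 99.8×12.1 + 5.27e-06×2.10 = 2175 m²/day.
Hydraulic gradient i = (77.85 − 65.94) / 624 = 11.91 / 624 = 0.01909.
Q = Σ(K_i·b_i) · W · i = 2175 × 1020 × 0.01909 = 42352 m³/day.

42400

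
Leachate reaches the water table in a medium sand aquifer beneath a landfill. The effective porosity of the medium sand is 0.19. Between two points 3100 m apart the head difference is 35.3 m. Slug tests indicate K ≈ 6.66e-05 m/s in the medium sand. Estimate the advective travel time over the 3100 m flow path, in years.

24.6

Convert K: 6.66e-05 m/s × 86400 = 5.754 m/day.
Hydraulic gradient i = Δh / L = 35.3 / 3100 = 0.01139.
Darcy flux q = K · i = 5.754 × 0.01139 = 0.06552 m/day.
Seepage velocity v = q / n_e = 0.06552 / 0.19 = 0.3449 m/day.
Travel time t = L / v = 3100 / 0.3449 = 8989 days = 24.61 years.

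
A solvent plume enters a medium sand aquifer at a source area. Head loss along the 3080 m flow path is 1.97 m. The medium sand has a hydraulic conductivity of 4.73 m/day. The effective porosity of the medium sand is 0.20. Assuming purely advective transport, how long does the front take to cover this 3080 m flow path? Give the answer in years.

Hydraulic gradient i = Δh / L = 1.97 / 3080 = 0.0006396.
Darcy flux q = K · i = 4.730 × 0.0006396 = 0.003025 m/day.
Seepage velocity v = q / n_e = 0.003025 / 0.20 = 0.01513 m/day.
Travel time t = L / v = 3080 / 0.01513 = 2.036e+05 days = 557.5 years.

557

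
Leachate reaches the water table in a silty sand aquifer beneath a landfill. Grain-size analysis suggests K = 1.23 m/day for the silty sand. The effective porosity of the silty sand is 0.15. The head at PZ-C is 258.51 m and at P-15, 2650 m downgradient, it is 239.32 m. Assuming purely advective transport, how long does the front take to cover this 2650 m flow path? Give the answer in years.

122

Hydraulic gradient i = (258.51 − 239.32) / 2650 = 19.19 / 2650 = 0.007242.
Darcy flux q = K · i = 1.230 × 0.007242 = 0.008907 m/day.
Seepage velocity v = q / n_e = 0.008907 / 0.15 = 0.05938 m/day.
Travel time t = L / v = 2650 / 0.05938 = 44628 days = 122.2 years.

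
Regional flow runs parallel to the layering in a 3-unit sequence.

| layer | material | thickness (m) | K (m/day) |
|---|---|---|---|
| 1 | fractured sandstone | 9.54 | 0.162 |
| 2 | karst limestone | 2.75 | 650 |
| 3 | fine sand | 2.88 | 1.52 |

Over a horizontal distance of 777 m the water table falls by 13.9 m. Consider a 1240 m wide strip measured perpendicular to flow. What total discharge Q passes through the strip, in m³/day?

Flow is parallel to layering, so each bed carries its own Darcy discharge and the transmissivities add.
Σ(K_i·b_i) = 0.162×9.54 + 650×2.75 + 1.52×2.88 = 1793 m²/day.
Hydraulic gradient i = Δh / L = 13.9 / 777 = 0.01789.
Q = Σ(K_i·b_i) · W · i = 1793 × 1240 × 0.01789 = 39783 m³/day.

39800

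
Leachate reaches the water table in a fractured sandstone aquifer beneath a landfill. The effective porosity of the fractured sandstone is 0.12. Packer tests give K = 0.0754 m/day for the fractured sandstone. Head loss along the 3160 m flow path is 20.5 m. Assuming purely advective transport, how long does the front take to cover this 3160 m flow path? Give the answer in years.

Hydraulic gradient i = Δh / L = 20.5 / 3160 = 0.006487.
Darcy flux q = K · i = 0.07540 × 0.006487 = 0.0004891 m/day.
Seepage velocity v = q / n_e = 0.0004891 / 0.12 = 0.004076 m/day.
Travel time t = L / v = 3160 / 0.004076 = 7.752e+05 days = 2122 years.

2120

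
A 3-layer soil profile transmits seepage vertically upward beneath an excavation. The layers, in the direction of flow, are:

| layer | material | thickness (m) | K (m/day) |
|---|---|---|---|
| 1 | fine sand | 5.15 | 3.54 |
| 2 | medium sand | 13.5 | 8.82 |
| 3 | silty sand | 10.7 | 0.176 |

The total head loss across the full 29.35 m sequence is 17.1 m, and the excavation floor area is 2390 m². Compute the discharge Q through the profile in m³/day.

Flow is perpendicular to layering, so the layers act in series and the equivalent K is the thickness-weighted harmonic mean.
Total thickness L = 5.15 + 13.5 + 10.7 = 29.35 m.
Σ(b_i/K_i) = 5.15/3.54 + 13.5/8.82 + 10.7/0.176 = 63.78 d.
K_eq = L / Σ(b_i/K_i) = 29.35 / 63.78 = 0.4602 m/day.
Q = K_eq · A · (Δh/L) = 0.4602 × 2390 × (17.1/29.35) = 640.8 m³/day.

641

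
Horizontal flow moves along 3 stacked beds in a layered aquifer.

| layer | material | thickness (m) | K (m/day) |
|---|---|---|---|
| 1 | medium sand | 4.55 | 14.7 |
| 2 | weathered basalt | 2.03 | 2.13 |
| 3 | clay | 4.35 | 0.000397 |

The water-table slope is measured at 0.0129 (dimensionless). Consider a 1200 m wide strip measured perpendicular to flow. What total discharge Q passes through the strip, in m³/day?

1100

Flow is parallel to layering, so each bed carries its own Darcy discharge and the transmissivities add.
Σ(K_i·b_i) = 14.7×4.55 + 2.13×2.03 + 0.000397×4.35 = 71.21 m²/day.
Hydraulic gradient i = 0.0129.
Q = Σ(K_i·b_i) · W · i = 71.21 × 1200 × 0.01290 = 1102 m³/day.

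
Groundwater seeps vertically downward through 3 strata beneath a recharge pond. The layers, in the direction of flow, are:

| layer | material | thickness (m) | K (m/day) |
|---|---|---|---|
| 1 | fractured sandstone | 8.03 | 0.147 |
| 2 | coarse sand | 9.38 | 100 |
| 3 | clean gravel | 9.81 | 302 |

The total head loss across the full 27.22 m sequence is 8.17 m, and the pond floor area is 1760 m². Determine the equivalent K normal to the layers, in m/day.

Flow is perpendicular to layering, so the layers act in series and the equivalent K is the thickness-weighted harmonic mean.
Total thickness L = 8.03 + 9.38 + 9.81 = 27.22 m.
Σ(b_i/K_i) = 8.03/0.147 + 9.38/100 + 9.81/302 = 54.75 d.
K_eq = L / Σ(b_i/K_i) = 27.22 / 54.75 = 0.4971 m/day.

0.497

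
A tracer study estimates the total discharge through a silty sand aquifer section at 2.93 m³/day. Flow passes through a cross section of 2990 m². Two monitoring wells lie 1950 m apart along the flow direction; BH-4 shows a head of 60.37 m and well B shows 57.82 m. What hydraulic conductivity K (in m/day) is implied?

0.749

Hydraulic gradient i = (60.37 − 57.82) / 1950 = 2.55 / 1950 = 0.001308.
From Q = K·A·i, K = Q / (A·i) = 2.93 / (2990 × 0.001308) = 0.7494 m/day.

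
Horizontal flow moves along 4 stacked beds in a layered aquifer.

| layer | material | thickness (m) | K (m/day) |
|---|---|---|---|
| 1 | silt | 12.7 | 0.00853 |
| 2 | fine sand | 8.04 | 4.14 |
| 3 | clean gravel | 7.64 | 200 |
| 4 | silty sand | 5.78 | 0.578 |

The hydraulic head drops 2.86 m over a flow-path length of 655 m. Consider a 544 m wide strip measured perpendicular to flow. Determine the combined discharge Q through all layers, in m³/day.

3720

Flow is parallel to layering, so each bed carries its own Darcy discharge and the transmissivities add.
Σ(K_i·b_i) = 0.00853×12.7 + 4.14×8.04 + 200×7.64 + 0.578×5.78 = 1565 m²/day.
Hydraulic gradient i = Δh / L = 2.86 / 655 = 0.004366.
Q = Σ(K_i·b_i) · W · i = 1565 × 544 × 0.004366 = 3717 m³/day.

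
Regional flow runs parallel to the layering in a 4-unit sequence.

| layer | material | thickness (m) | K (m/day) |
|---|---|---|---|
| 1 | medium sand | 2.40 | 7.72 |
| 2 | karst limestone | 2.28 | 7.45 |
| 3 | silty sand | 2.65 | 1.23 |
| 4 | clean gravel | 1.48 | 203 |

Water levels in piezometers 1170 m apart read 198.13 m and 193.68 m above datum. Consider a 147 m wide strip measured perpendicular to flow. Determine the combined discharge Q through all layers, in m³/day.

190

Flow is parallel to layering, so each bed carries its own Darcy discharge and the transmissivities add.
Σ(K_i·b_i) = 7.72×2.40 + 7.45×2.28 + 1.23×2.65 + 203×1.48 = 339.2 m²/day.
Hydraulic gradient i = (198.13 − 193.68) / 1170 = 4.45 / 1170 = 0.003803.
Q = Σ(K_i·b_i) · W · i = 339.2 × 147 × 0.003803 = 189.7 m³/day.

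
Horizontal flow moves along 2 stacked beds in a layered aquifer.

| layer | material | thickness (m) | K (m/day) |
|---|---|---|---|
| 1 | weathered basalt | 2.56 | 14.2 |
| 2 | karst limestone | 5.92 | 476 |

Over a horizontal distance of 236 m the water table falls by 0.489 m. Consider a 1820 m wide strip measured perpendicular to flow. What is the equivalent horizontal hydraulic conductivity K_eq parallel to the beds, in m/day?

Flow is parallel to layering, so each bed carries its own Darcy discharge and the transmissivities add.
Σ(K_i·b_i) = 14.2×2.56 + 476×5.92 = 2854 m²/day.
Total thickness b = 8.480 m, so K_eq = Σ(K_i·b_i)/b = 336.6 m/day.

337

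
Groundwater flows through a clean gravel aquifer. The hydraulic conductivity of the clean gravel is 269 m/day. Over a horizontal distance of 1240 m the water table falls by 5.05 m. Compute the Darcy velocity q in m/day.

Hydraulic gradient i = Δh / L = 5.05 / 1240 = 0.004073.
Specific discharge q = K · i = 269.0 × 0.004073 = 1.096 m/day.

1.10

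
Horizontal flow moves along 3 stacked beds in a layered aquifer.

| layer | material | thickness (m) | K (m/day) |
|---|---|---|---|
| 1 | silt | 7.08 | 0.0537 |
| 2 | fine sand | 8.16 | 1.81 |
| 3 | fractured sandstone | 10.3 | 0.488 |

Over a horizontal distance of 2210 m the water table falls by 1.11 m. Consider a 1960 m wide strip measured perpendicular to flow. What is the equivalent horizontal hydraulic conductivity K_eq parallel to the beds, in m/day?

0.790

Flow is parallel to layering, so each bed carries its own Darcy discharge and the transmissivities add.
Σ(K_i·b_i) = 0.0537×7.08 + 1.81×8.16 + 0.488×10.3 = 20.18 m²/day.
Total thickness b = 25.54 m, so K_eq = Σ(K_i·b_i)/b = 0.7900 m/day.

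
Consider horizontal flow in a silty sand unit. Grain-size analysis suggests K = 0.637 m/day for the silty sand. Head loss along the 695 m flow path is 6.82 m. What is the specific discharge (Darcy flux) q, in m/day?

Hydraulic gradient i = Δh / L = 6.82 / 695 = 0.009813.
Specific discharge q = K · i = 0.6370 × 0.009813 = 0.006251 m/day.

0.00625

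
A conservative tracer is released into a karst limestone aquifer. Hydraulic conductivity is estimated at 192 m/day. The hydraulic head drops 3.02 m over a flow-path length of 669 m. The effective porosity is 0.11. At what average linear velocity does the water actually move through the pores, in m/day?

7.88

Hydraulic gradient i = Δh / L = 3.02 / 669 = 0.004514.
Darcy flux q = K · i = 192.0 × 0.004514 = 0.8667 m/day.
Seepage velocity v = q / n_e = 0.8667 / 0.11 = 7.879 m/day.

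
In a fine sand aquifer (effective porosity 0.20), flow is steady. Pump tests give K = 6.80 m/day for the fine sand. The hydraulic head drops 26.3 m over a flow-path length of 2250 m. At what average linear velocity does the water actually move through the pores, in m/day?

0.397

Hydraulic gradient i = Δh / L = 26.3 / 2250 = 0.01169.
Darcy flux q = K · i = 6.800 × 0.01169 = 0.07948 m/day.
Seepage velocity v = q / n_e = 0.07948 / 0.20 = 0.3974 m/day.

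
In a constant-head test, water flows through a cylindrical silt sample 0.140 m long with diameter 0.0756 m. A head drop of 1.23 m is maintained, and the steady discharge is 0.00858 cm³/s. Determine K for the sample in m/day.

0.0188

Cross-sectional area A = π·(d/2)² = π × (0.0756/2)² = 0.004489 m².
Convert discharge: 0.00858 cm³/s = 8.580e-09 m³/s.
Darcy's law rearranged: K = Q·L / (A·Δh) = 8.580e-09 × 0.140 / (0.004489 × 1.23) = 2.176e-07 m/s = 0.01880 m/day.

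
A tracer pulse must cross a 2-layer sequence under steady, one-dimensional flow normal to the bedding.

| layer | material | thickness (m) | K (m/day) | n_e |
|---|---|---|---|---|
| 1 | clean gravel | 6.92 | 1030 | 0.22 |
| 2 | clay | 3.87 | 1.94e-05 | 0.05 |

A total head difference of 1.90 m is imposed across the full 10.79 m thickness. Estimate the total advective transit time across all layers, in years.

493

With flow normal to the layers, continuity requires the same specific discharge q through every layer.
Σ(b_i/K_i) = 6.92/1030 + 3.87/1.94e-05 = 1.995e+05 d.
q = Δh / Σ(b_i/K_i) = 1.90 / 1.995e+05 = 9.525e-06 m/day.
In each layer the seepage velocity is v_i = q/n_i, so the layer transit time is t_i = b_i·n_i / q:
  layer 1 (clean gravel): t_1 = 6.92 × 0.22 / 9.525e-06 = 1.598e+05 d
  layer 2 (clay): t_2 = 3.87 × 0.05 / 9.525e-06 = 20316 d
Total t = Σ t_i = 1.802e+05 days = 493.2 years.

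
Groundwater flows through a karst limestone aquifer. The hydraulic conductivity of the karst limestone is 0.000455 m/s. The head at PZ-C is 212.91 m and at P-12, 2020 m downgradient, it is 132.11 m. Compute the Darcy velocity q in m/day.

1.57

Convert K: 0.000455 m/s × 86400 = 39.31 m/day.
Hydraulic gradient i = (212.91 − 132.11) / 2020 = 80.8 / 2020 = 0.04000.
Specific discharge q = K · i = 39.31 × 0.04000 = 1.572 m/day.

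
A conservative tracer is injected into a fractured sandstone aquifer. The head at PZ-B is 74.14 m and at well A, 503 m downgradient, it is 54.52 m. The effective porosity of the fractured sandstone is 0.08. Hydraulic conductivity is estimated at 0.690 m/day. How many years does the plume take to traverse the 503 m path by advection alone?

Hydraulic gradient i = (74.14 − 54.52) / 503 = 19.62 / 503 = 0.03901.
Darcy flux q = K · i = 0.6900 × 0.03901 = 0.02691 m/day.
Seepage velocity v = q / n_e = 0.02691 / 0.08 = 0.3364 m/day.
Travel time t = L / v = 503 / 0.3364 = 1495 days = 4.093 years.

4.09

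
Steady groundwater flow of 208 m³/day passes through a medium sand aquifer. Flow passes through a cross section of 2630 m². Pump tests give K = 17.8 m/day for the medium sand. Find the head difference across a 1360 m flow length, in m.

From Q = K·A·i, i = Q / (K·A) = 208 / (17.80 × 2630) = 0.004443.
Head loss Δh = i · L = 0.004443 × 1360 = 6.043 m.

6.04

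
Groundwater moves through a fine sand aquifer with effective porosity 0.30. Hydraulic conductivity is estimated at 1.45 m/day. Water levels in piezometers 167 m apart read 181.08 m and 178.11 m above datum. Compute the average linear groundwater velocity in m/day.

Hydraulic gradient i = (181.08 − 178.11) / 167 = 2.97 / 167 = 0.01778.
Darcy flux q = K · i = 1.450 × 0.01778 = 0.02579 m/day.
Seepage velocity v = q / n_e = 0.02579 / 0.30 = 0.08596 m/day.

0.0860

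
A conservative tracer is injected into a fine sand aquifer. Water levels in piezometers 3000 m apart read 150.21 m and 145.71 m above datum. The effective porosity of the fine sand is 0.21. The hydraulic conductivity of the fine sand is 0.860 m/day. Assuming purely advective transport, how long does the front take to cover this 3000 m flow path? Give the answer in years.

1340

Hydraulic gradient i = (150.21 − 145.71) / 3000 = 4.5 / 3000 = 0.001500.
Darcy flux q = K · i = 0.8600 × 0.001500 = 0.001290 m/day.
Seepage velocity v = q / n_e = 0.001290 / 0.21 = 0.006143 m/day.
Travel time t = L / v = 3000 / 0.006143 = 4.884e+05 days = 1337 years.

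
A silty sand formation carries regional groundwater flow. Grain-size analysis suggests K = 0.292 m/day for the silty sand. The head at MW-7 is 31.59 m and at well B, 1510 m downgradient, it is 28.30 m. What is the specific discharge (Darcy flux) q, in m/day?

0.000636

Hydraulic gradient i = (31.59 − 28.30) / 1510 = 3.29 / 1510 = 0.002179.
Specific discharge q = K · i = 0.2920 × 0.002179 = 0.0006362 m/day.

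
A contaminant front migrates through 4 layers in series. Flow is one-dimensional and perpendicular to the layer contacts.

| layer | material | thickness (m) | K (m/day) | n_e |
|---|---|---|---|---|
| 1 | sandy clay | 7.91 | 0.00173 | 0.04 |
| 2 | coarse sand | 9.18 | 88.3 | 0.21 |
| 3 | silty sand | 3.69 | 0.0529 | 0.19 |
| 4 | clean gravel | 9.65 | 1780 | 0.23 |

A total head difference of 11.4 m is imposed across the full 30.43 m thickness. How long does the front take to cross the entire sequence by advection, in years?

5.76

With flow normal to the layers, continuity requires the same specific discharge q through every layer.
Σ(b_i/K_i) = 7.91/0.00173 + 9.18/88.3 + 3.69/0.0529 + 9.65/1780 = 4642 d.
q = Δh / Σ(b_i/K_i) = 11.4 / 4642 = 0.002456 m/day.
In each layer the seepage velocity is v_i = q/n_i, so the layer transit time is t_i = b_i·n_i / q:
  layer 1 (sandy clay): t_1 = 7.91 × 0.04 / 0.002456 = 128.8 d
  layer 2 (coarse sand): t_2 = 9.18 × 0.21 / 0.002456 = 785.0 d
  layer 3 (silty sand): t_3 = 3.69 × 0.19 / 0.002456 = 285.5 d
  layer 4 (clean gravel): t_4 = 9.65 × 0.23 / 0.002456 = 903.8 d
Total t = Σ t_i = 2103 days = 5.758 years.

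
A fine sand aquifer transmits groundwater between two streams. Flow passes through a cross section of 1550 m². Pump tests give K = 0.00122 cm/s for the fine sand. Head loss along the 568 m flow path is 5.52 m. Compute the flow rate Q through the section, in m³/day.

15.9

Convert K: 0.00122 cm/s × 864 = 1.054 m/day.
Hydraulic gradient i = Δh / L = 5.52 / 568 = 0.009718.
Darcy's law: Q = K · A · i = 1.054 × 1550 × 0.009718 = 15.88 m³/day.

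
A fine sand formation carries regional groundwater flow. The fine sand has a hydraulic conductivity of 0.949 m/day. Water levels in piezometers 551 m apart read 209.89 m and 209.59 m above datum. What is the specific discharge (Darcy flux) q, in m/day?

0.000517

Hydraulic gradient i = (209.89 − 209.59) / 551 = 0.3 / 551 = 0.0005445.
Specific discharge q = K · i = 0.9490 × 0.0005445 = 0.0005167 m/day.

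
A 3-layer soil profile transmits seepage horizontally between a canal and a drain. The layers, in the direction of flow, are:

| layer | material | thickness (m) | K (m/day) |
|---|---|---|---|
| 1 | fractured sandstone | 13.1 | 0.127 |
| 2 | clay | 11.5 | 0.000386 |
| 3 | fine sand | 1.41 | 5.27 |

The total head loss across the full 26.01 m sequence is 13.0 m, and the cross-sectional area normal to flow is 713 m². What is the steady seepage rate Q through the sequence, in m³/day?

0.310

Flow is perpendicular to layering, so the layers act in series and the equivalent K is the thickness-weighted harmonic mean.
Total thickness L = 13.1 + 11.5 + 1.41 = 26.01 m.
Σ(b_i/K_i) = 13.1/0.127 + 11.5/0.000386 + 1.41/5.27 = 29896 d.
K_eq = L / Σ(b_i/K_i) = 26.01 / 29896 = 0.0008700 m/day.
Q = K_eq · A · (Δh/L) = 0.0008700 × 713 × (13.0/26.01) = 0.3100 m³/day.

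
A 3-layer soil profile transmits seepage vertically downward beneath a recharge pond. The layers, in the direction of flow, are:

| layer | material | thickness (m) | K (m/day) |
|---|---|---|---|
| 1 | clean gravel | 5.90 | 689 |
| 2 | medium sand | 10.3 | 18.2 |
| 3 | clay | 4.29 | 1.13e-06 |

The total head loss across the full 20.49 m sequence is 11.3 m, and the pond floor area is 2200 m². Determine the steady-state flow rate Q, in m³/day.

Flow is perpendicular to layering, so the layers act in series and the equivalent K is the thickness-weighted harmonic mean.
Total thickness L = 5.90 + 10.3 + 4.29 = 20.49 m.
Σ(b_i/K_i) = 5.90/689 + 10.3/18.2 + 4.29/1.13e-06 = 3.796e+06 d.
K_eq = L / Σ(b_i/K_i) = 20.49 / 3.796e+06 = 5.397e-06 m/day.
Q = K_eq · A · (Δh/L) = 5.397e-06 × 2200 × (11.3/20.49) = 0.006548 m³/day.

0.00655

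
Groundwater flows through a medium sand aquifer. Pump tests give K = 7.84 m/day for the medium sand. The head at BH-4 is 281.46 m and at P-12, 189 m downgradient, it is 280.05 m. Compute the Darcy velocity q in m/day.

0.0585

Hydraulic gradient i = (281.46 − 280.05) / 189 = 1.41 / 189 = 0.007460.
Specific discharge q = K · i = 7.840 × 0.007460 = 0.05849 m/day.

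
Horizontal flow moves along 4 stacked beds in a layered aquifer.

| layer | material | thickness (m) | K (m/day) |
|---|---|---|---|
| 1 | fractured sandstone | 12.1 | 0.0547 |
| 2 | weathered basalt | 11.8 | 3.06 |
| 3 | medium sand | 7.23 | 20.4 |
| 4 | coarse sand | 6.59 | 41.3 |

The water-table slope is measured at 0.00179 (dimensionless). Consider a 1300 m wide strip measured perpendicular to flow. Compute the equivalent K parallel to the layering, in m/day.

Flow is parallel to layering, so each bed carries its own Darcy discharge and the transmissivities add.
Σ(K_i·b_i) = 0.0547×12.1 + 3.06×11.8 + 20.4×7.23 + 41.3×6.59 = 456.4 m²/day.
Total thickness b = 37.72 m, so K_eq = Σ(K_i·b_i)/b = 12.10 m/day.

12.1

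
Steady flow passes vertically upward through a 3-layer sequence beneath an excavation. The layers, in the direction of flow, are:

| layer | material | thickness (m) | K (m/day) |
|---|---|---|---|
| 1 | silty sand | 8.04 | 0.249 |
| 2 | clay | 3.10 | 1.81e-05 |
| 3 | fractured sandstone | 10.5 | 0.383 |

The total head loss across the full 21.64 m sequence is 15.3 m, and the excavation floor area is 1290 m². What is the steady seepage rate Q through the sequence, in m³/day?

Flow is perpendicular to layering, so the layers act in series and the equivalent K is the thickness-weighted harmonic mean.
Total thickness L = 8.04 + 3.10 + 10.5 = 21.64 m.
Σ(b_i/K_i) = 8.04/0.249 + 3.10/1.81e-05 + 10.5/0.383 = 1.713e+05 d.
K_eq = L / Σ(b_i/K_i) = 21.64 / 1.713e+05 = 0.0001263 m/day.
Q = K_eq · A · (Δh/L) = 0.0001263 × 1290 × (15.3/21.64) = 0.1152 m³/day.

0.115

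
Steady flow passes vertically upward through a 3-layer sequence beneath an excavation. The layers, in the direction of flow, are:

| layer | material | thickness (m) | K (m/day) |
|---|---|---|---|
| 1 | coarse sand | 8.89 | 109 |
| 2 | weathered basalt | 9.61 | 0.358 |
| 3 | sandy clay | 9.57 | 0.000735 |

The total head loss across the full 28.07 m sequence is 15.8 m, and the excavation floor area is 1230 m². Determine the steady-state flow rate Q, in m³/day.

Flow is perpendicular to layering, so the layers act in series and the equivalent K is the thickness-weighted harmonic mean.
Total thickness L = 8.89 + 9.61 + 9.57 = 28.07 m.
Σ(b_i/K_i) = 8.89/109 + 9.61/0.358 + 9.57/0.000735 = 13047 d.
K_eq = L / Σ(b_i/K_i) = 28.07 / 13047 = 0.002151 m/day.
Q = K_eq · A · (Δh/L) = 0.002151 × 1230 × (15.8/28.07) = 1.489 m³/day.

1.49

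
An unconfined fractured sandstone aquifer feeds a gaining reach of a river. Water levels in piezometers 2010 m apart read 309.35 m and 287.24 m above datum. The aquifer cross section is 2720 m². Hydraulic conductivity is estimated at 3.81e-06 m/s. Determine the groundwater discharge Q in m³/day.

Convert K: 3.81e-06 m/s × 86400 = 0.3292 m/day.
Hydraulic gradient i = (309.35 − 287.24) / 2010 = 22.11 / 2010 = 0.01100.
Darcy's law: Q = K · A · i = 0.3292 × 2720 × 0.01100 = 9.849 m³/day.

9.85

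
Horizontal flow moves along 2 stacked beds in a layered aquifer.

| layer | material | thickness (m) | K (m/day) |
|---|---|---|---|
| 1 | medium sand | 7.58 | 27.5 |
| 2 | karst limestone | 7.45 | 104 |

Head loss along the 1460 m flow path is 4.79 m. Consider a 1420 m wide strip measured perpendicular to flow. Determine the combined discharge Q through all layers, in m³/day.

Flow is parallel to layering, so each bed carries its own Darcy discharge and the transmissivities add.
Σ(K_i·b_i) = 27.5×7.58 + 104×7.45 = 983.2 m²/day.
Hydraulic gradient i = Δh / L = 4.79 / 1460 = 0.003281.
Q = Σ(K_i·b_i) · W · i = 983.2 × 1420 × 0.003281 = 4581 m³/day.

4580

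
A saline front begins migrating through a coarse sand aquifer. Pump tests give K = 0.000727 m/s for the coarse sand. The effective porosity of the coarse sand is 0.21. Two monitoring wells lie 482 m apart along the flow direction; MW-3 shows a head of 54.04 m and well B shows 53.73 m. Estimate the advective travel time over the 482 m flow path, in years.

6.86

Convert K: 0.000727 m/s × 86400 = 62.81 m/day.
Hydraulic gradient i = (54.04 − 53.73) / 482 = 0.31 / 482 = 0.0006432.
Darcy flux q = K · i = 62.81 × 0.0006432 = 0.04040 m/day.
Seepage velocity v = q / n_e = 0.04040 / 0.21 = 0.1924 m/day.
Travel time t = L / v = 482 / 0.1924 = 2506 days = 6.860 years.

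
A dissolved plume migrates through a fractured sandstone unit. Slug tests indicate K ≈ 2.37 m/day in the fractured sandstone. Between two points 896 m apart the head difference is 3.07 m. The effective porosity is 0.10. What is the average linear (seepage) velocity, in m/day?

0.0812

Hydraulic gradient i = Δh / L = 3.07 / 896 = 0.003426.
Darcy flux q = K · i = 2.370 × 0.003426 = 0.008120 m/day.
Seepage velocity v = q / n_e = 0.008120 / 0.10 = 0.08120 m/day.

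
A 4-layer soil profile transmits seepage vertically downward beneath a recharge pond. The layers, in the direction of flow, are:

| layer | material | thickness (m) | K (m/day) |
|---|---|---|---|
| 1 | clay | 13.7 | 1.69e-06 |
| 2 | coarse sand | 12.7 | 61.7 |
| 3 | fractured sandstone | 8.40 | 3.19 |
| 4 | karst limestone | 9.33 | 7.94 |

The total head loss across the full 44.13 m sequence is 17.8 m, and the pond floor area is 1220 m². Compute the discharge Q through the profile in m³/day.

Flow is perpendicular to layering, so the layers act in series and the equivalent K is the thickness-weighted harmonic mean.
Total thickness L = 13.7 + 12.7 + 8.40 + 9.33 = 44.13 m.
Σ(b_i/K_i) = 13.7/1.69e-06 + 12.7/61.7 + 8.40/3.19 + 9.33/7.94 = 8.107e+06 d.
K_eq = L / Σ(b_i/K_i) = 44.13 / 8.107e+06 = 5.444e-06 m/day.
Q = K_eq · A · (Δh/L) = 5.444e-06 × 1220 × (17.8/44.13) = 0.002679 m³/day.

0.00268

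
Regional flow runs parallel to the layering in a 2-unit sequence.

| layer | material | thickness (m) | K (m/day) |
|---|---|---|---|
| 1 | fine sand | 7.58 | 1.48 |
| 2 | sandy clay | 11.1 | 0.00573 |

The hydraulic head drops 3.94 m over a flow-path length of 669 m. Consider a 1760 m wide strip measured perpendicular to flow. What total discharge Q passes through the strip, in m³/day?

Flow is parallel to layering, so each bed carries its own Darcy discharge and the transmissivities add.
Σ(K_i·b_i) = 1.48×7.58 + 0.00573×11.1 = 11.28 m²/day.
Hydraulic gradient i = Δh / L = 3.94 / 669 = 0.005889.
Q = Σ(K_i·b_i) · W · i = 11.28 × 1760 × 0.005889 = 116.9 m³/day.

117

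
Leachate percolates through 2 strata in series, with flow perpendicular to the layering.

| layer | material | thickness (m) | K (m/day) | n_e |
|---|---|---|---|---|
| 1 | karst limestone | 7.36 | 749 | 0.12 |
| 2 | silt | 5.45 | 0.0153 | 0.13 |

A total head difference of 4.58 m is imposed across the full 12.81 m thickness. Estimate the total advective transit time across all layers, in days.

124

With flow normal to the layers, continuity requires the same specific discharge q through every layer.
Σ(b_i/K_i) = 7.36/749 + 5.45/0.0153 = 356.2 d.
q = Δh / Σ(b_i/K_i) = 4.58 / 356.2 = 0.01286 m/day.
In each layer the seepage velocity is v_i = q/n_i, so the layer transit time is t_i = b_i·n_i / q:
  layer 1 (karst limestone): t_1 = 7.36 × 0.12 / 0.01286 = 68.69 d
  layer 2 (silt): t_2 = 5.45 × 0.13 / 0.01286 = 55.11 d
Total t = Σ t_i = 123.8 days.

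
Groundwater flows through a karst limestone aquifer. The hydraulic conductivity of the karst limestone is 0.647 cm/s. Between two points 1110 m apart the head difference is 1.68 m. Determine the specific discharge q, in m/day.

Convert K: 0.647 cm/s × 864 = 559.0 m/day.
Hydraulic gradient i = Δh / L = 1.68 / 1110 = 0.001514.
Specific discharge q = K · i = 559.0 × 0.001514 = 0.8461 m/day.

0.846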